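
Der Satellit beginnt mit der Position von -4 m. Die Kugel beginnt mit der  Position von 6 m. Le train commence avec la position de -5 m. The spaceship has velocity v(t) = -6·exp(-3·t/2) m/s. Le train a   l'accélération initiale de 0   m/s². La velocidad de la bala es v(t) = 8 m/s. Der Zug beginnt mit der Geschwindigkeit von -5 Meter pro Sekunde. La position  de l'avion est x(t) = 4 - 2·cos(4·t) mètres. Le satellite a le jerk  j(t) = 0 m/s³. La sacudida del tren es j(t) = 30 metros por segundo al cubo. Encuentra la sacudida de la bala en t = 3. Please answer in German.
Um dies zu lösen, müssen wir 2 Ableitungen unserer Gleichung für die Geschwindigkeit v(t) = 8 nehmen. Die Ableitung von der Geschwindigkeit ergibt die Beschleunigung: a(t) = 0. Durch Ableiten von der Beschleunigung erhalten wir den Ruck: j(t) = 0. Wir haben den Ruck j(t) = 0. Durch Einsetzen von t = 3: j(3) = 0.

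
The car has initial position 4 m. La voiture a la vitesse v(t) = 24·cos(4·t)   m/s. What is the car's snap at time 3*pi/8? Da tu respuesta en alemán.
Um dies zu lösen, müssen wir 3 Ableitungen unserer Gleichung für die Geschwindigkeit v(t) = 24·cos(4·t) nehmen. Die Ableitung von der Geschwindigkeit ergibt die Beschleunigung: a(t) = -96·sin(4·t). Mit d/dt von a(t) finden wir j(t) = -384·cos(4·t). Die Ableitung von dem Ruck ergibt den Snap: s(t) = 1536·sin(4·t). Aus der Gleichung für den Snap s(t) = 1536·sin(4·t), setzen wir t = 3*pi/8 ein und erhalten s = -1536.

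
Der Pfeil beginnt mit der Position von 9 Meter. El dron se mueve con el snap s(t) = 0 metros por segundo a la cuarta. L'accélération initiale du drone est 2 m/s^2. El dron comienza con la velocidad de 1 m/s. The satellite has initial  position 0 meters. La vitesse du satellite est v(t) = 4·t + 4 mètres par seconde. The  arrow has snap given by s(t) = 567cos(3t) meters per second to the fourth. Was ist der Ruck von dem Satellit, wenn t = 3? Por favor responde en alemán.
Wir müssen unsere Gleichung für die Geschwindigkeit v(t) = 4·t + 4 2-mal ableiten. Mit d/dt von v(t) finden wir a(t) = 4. Durch Ableiten von der Beschleunigung erhalten wir den Ruck: j(t) = 0. Aus der Gleichung für den Ruck j(t) = 0, setzen wir t = 3 ein und erhalten j = 0.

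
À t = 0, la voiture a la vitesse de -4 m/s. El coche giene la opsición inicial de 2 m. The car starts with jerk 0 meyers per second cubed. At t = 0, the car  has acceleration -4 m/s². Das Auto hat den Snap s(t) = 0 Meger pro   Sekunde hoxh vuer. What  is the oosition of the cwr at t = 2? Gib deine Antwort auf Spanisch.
Para resolver esto, necesitamos tomar 4 antiderivadas de nuestra ecuación del snap s(t) = 0. Tomando ∫s(t)dt y aplicando j(0) = 0, encontramos j(t) = 0. La antiderivada de la sacudida es la aceleración. Usando a(0) = -4, obtenemos a(t) = -4. La integral de la aceleración, con v(0) = -4, da la velocidad: v(t) = -4·t - 4. Tomando ∫v(t)dt y aplicando x(0) = 2, encontramos x(t) = -2·t^2 - 4·t + 2. Tenemos la posición x(t) = -2·t^2 - 4·t + 2. Sustituyendo t = 2: x(2) = -14.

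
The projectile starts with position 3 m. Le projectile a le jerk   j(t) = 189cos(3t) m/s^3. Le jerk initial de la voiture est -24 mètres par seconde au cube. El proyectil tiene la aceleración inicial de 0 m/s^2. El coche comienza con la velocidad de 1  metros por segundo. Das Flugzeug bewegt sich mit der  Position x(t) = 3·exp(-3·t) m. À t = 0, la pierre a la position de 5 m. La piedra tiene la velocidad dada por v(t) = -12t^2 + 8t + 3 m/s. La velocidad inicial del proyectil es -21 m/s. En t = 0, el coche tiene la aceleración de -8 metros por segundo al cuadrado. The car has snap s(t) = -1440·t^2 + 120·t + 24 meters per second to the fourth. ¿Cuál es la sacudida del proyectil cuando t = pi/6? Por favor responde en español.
De la ecuación de la sacudida j(t) = 189·cos(3·t), sustituimos t = pi/6 para obtener j = 0.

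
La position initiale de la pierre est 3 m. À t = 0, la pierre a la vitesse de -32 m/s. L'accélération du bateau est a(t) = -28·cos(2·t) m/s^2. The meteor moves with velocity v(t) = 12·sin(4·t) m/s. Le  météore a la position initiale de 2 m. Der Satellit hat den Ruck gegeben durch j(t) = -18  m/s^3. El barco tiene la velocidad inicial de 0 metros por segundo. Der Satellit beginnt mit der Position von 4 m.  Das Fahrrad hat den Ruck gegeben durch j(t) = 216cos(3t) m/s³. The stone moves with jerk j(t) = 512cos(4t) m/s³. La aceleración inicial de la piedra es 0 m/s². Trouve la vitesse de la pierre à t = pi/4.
Nous devons trouver la primitive de notre équation du jerk j(t) = 512·cos(4·t) 2 fois. En intégrant le jerk et en utilisant la condition initiale a(0) = 0, nous obtenons a(t) = 128·sin(4·t). La primitive de l'accélération est la vitesse. En utilisant v(0) = -32, nous obtenons v(t) = -32·cos(4·t). Nous avons la vitesse v(t) = -32·cos(4·t). En substituant t = pi/4: v(pi/4) = 32.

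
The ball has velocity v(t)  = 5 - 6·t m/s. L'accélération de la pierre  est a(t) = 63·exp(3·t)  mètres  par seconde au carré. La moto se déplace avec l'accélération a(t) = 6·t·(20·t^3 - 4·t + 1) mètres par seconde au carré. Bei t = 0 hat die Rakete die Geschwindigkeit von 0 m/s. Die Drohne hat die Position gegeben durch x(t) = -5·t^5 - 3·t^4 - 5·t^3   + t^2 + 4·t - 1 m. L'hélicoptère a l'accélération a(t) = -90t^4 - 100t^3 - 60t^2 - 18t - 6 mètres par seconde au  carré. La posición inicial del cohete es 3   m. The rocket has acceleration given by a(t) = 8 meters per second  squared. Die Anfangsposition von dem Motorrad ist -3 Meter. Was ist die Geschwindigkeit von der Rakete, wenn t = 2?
Wir müssen das Integral unserer Gleichung für die Beschleunigung a(t) = 8 1-mal finden. Mit ∫a(t)dt und Anwendung von v(0) = 0, finden wir v(t) = 8·t. Wir haben die Geschwindigkeit v(t) = 8·t. Durch Einsetzen von t = 2: v(2) = 16.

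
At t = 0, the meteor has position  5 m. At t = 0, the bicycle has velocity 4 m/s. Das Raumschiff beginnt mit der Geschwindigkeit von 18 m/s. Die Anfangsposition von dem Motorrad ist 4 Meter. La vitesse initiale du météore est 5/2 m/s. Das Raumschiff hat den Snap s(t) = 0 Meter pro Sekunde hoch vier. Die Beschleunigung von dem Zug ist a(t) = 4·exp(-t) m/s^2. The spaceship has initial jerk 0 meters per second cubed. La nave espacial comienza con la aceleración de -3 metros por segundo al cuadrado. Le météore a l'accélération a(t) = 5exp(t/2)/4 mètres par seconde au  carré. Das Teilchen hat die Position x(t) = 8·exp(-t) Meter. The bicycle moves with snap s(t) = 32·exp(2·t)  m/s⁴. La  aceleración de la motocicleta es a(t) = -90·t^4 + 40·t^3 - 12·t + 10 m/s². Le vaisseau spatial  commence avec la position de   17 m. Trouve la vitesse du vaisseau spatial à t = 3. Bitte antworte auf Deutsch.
Wir müssen unsere Gleichung für den Snap s(t) = 0 3-mal integrieren. Die Stammfunktion von dem Snap ist der Ruck. Mit j(0) = 0 erhalten wir j(t) = 0. Die Stammfunktion von dem Ruck ist die Beschleunigung. Mit a(0) = -3 erhalten wir a(t) = -3. Das Integral von der Beschleunigung, mit v(0) = 18, ergibt die Geschwindigkeit: v(t) = 18 - 3·t. Wir haben die Geschwindigkeit v(t) = 18 - 3·t. Durch Einsetzen von t = 3: v(3) = 9.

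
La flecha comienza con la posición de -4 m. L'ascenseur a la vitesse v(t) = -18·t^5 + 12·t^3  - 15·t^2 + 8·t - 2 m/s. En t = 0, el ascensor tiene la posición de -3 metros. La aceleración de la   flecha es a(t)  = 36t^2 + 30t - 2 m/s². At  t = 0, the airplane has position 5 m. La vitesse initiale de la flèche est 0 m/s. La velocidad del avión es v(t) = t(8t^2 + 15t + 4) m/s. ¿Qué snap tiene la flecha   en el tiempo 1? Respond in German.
Wir müssen unsere Gleichung für die Beschleunigung a(t) = 36·t^2 + 30·t - 2 2-mal ableiten. Mit d/dt von a(t) finden wir j(t) = 72·t + 30. Die Ableitung von dem Ruck ergibt den Snap: s(t) = 72. Wir haben den Snap s(t) = 72. Durch Einsetzen von t = 1: s(1) = 72.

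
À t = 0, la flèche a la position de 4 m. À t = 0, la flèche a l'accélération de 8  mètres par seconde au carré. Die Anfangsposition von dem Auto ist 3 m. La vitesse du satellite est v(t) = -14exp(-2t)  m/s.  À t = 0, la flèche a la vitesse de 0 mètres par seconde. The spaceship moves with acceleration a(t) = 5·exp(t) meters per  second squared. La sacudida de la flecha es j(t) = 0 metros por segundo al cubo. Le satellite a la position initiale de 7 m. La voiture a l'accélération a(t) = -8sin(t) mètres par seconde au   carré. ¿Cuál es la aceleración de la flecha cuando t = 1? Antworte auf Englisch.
To solve this, we need to take 1 integral of our jerk equation j(t) = 0. Integrating jerk and using the initial condition a(0) = 8, we get a(t) = 8. We have acceleration a(t) = 8. Substituting t = 1: a(1) = 8.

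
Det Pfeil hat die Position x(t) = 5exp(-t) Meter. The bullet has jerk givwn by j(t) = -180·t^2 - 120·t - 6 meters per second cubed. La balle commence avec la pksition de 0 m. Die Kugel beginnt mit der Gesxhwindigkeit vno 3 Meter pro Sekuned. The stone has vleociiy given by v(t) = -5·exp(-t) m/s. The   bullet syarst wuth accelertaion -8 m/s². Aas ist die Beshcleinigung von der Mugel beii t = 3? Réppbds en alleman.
Wir müssen unsere Gleichung für den Ruck j(t) = -180·t^2 - 120·t - 6 1-mal integrieren. Die Stammfunktion von dem Ruck ist die Beschleunigung. Mit a(0) = -8 erhalten wir a(t) = -60·t^3 - 60·t^2 - 6·t - 8. Mit a(t) = -60·t^3 - 60·t^2 - 6·t - 8 und Einsetzen von t = 3, finden wir a = -2186.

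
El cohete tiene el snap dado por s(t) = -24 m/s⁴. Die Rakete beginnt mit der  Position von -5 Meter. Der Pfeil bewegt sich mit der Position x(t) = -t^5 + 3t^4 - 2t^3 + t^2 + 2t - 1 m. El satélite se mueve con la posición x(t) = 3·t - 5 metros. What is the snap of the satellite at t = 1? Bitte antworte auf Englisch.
Starting from position x(t) = 3·t - 5, we take 4 derivatives. Taking d/dt of x(t), we find v(t) = 3. The derivative of velocity gives acceleration: a(t) = 0. Differentiating acceleration, we get jerk: j(t) = 0. The derivative of jerk gives snap: s(t) = 0. We have snap s(t) = 0. Substituting t = 1: s(1) = 0.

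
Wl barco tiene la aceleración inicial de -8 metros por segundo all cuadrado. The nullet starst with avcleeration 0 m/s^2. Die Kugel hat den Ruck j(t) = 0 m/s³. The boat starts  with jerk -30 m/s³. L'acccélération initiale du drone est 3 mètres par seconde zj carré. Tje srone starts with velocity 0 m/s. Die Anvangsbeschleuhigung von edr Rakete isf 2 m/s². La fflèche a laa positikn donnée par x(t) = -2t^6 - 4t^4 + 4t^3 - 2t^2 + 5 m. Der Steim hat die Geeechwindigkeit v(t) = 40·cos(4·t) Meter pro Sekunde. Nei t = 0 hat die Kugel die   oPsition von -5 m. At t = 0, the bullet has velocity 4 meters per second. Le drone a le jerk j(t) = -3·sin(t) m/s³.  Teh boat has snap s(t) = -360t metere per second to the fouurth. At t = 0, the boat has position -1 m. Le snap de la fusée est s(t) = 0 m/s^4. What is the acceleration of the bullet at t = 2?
Starting from jerk j(t) = 0, we take 1 integral. Finding the integral of j(t) and using a(0) = 0: a(t) = 0. Using a(t) = 0 and substituting t = 2, we find a = 0.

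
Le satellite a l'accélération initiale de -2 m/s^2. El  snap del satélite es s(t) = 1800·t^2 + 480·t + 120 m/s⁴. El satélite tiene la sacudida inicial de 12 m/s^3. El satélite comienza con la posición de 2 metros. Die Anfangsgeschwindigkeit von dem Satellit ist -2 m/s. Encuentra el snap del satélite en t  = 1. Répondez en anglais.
Using s(t) = 1800·t^2 + 480·t + 120 and substituting t = 1, we find s = 2400.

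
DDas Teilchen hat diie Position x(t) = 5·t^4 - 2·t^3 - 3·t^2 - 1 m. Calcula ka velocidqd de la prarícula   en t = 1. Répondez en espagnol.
Para resolver esto, necesitamos tomar 1 derivada de nuestra ecuación de la posición x(t) = 5·t^4 - 2·t^3 - 3·t^2 - 1. Tomando d/dt de x(t), encontramos v(t) = 20·t^3 - 6·t^2 - 6·t. Tenemos la velocidad v(t) = 20·t^3 - 6·t^2 - 6·t. Sustituyendo t = 1: v(1) = 8.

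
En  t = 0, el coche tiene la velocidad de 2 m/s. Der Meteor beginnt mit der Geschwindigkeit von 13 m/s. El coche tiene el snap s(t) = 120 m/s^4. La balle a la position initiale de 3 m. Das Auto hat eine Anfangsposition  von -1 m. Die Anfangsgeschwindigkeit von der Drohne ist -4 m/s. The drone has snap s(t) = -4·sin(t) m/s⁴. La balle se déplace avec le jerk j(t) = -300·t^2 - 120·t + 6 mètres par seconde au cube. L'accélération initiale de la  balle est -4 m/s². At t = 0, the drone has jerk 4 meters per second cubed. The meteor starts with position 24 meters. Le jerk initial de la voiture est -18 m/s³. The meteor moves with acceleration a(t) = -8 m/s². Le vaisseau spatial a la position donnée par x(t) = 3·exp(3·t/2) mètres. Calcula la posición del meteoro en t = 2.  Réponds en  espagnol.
Partiendo de la aceleración a(t) = -8, tomamos 2 integrales. Tomando ∫a(t)dt y aplicando v(0) = 13, encontramos v(t) = 13 - 8·t. La antiderivada de la velocidad, con x(0) = 24, da la posición: x(t) = -4·t^2 + 13·t + 24. Usando x(t) = -4·t^2 + 13·t + 24 y sustituyendo t = 2, encontramos x = 34.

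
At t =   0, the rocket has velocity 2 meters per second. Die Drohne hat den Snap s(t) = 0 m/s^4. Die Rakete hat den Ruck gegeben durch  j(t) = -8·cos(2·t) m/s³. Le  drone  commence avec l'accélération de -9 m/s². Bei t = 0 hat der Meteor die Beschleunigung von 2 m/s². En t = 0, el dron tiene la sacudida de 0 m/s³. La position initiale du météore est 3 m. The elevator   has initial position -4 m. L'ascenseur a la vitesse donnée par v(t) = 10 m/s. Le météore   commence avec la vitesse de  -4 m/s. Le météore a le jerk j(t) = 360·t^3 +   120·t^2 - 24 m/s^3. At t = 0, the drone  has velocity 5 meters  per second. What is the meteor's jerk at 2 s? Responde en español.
Tenemos la sacudida j(t) = 360·t^3 + 120·t^2 - 24. Sustituyendo t = 2: j(2) = 3336.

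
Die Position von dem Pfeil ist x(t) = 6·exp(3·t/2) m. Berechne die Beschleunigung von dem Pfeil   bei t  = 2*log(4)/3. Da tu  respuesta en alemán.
Um dies zu lösen, müssen wir 2 Ableitungen unserer Gleichung für die Position x(t) = 6·exp(3·t/2) nehmen. Durch Ableiten von der Position erhalten wir die Geschwindigkeit: v(t) = 9·exp(3·t/2). Durch Ableiten von der Geschwindigkeit erhalten wir die Beschleunigung: a(t) = 27·exp(3·t/2)/2. Aus der Gleichung für die Beschleunigung a(t) = 27·exp(3·t/2)/2, setzen wir t = 2*log(4)/3 ein und erhalten a = 54.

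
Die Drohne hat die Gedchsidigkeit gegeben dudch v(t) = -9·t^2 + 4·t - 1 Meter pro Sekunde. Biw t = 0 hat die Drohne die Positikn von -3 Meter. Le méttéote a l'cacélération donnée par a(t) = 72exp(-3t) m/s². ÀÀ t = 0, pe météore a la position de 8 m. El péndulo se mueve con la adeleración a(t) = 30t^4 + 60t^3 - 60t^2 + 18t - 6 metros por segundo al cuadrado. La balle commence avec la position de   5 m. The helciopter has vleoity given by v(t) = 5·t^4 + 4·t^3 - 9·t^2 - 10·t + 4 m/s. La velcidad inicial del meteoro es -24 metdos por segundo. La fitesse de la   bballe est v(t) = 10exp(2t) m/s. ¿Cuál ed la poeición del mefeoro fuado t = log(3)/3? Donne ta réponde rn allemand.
Wir müssen unsere Gleichung für die Beschleunigung a(t) = 72·exp(-3·t) 2-mal integrieren. Die Stammfunktion von der Beschleunigung ist die Geschwindigkeit. Mit v(0) = -24 erhalten wir v(t) = -24·exp(-3·t). Die Stammfunktion von der Geschwindigkeit ist die Position. Mit x(0) = 8 erhalten wir x(t) = 8·exp(-3·t). Wir haben die Position x(t) = 8·exp(-3·t). Durch Einsetzen von t = log(3)/3: x(log(3)/3) = 8/3.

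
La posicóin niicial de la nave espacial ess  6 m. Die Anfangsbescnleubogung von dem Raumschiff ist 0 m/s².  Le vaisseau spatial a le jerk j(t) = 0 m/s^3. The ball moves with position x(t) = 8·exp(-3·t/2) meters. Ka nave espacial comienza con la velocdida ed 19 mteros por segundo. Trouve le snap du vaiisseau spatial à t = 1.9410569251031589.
Pour résoudre ceci, nous devons prendre 1 dérivée de notre équation du jerk j(t) = 0. En prenant d/dt de j(t), nous trouvons s(t) = 0. De l'équation du snap s(t) = 0, nous substituons t = 1.9410569251031589 pour obtenir s = 0.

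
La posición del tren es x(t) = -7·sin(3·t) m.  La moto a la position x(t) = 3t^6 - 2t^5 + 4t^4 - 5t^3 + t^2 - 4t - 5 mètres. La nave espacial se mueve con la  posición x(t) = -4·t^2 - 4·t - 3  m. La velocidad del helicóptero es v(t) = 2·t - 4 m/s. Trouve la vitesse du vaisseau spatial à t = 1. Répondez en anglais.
We must differentiate our position equation x(t) = -4·t^2 - 4·t - 3 1 time. The derivative of position gives velocity: v(t) = -8·t - 4. Using v(t) = -8·t - 4 and substituting t = 1, we find v = -12.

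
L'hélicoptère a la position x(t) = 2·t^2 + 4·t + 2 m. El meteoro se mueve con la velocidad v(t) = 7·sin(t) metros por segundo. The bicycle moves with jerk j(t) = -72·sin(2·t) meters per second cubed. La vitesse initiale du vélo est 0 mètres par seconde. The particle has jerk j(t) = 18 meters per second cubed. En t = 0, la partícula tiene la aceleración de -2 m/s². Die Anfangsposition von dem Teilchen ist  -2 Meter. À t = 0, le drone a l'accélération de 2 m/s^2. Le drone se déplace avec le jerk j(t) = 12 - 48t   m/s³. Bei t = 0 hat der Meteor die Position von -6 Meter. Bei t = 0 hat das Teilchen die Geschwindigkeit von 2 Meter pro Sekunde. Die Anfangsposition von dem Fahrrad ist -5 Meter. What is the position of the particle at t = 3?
We must find the antiderivative of our jerk equation j(t) = 18 3 times. Taking ∫j(t)dt and applying a(0) = -2, we find a(t) = 18·t - 2. The antiderivative of acceleration, with v(0) = 2, gives velocity: v(t) = 9·t^2 - 2·t + 2. Integrating velocity and using the initial condition x(0) = -2, we get x(t) = 3·t^3 - t^2 + 2·t - 2. We have position x(t) = 3·t^3 - t^2 + 2·t - 2. Substituting t = 3: x(3) = 76.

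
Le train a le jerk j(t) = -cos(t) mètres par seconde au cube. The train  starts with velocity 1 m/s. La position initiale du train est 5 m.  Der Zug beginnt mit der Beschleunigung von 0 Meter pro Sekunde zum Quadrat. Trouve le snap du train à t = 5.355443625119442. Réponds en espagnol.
Partiendo de la sacudida j(t) = -cos(t), tomamos 1 derivada. La derivada de la sacudida da el snap: s(t) = sin(t). Tenemos el snap s(t) = sin(t). Sustituyendo t = 5.355443625119442: s(5.355443625119442) = -0.800267798694159.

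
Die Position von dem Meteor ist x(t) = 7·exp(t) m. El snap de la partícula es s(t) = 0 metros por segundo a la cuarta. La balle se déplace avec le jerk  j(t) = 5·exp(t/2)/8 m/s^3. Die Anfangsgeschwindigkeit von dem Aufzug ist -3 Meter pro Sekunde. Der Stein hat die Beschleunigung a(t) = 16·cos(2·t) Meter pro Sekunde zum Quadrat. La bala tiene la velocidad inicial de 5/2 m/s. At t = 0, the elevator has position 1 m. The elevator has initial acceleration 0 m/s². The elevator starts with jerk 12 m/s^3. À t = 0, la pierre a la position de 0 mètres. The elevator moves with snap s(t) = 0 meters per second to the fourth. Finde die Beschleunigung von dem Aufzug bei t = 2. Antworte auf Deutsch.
Wir müssen unsere Gleichung für den Snap s(t) = 0 2-mal integrieren. Die Stammfunktion von dem Snap, mit j(0) = 12, ergibt den Ruck: j(t) = 12. Durch Integration von dem Ruck und Verwendung der Anfangsbedingung a(0) = 0, erhalten wir a(t) = 12·t. Aus der Gleichung für die Beschleunigung a(t) = 12·t, setzen wir t = 2 ein und erhalten a = 24.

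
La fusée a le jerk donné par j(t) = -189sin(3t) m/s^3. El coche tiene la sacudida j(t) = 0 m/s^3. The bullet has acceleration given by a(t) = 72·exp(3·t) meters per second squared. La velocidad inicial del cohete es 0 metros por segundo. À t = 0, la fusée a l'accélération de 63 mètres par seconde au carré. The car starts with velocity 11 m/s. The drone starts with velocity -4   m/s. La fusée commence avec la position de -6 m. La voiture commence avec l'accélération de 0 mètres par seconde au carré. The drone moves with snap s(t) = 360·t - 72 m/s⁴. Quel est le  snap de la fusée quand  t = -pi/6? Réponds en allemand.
Um dies zu lösen, müssen wir 1 Ableitung unserer Gleichung für den Ruck j(t) = -189·sin(3·t) nehmen. Mit d/dt von j(t) finden wir s(t) = -567·cos(3·t). Aus der Gleichung für den Snap s(t) = -567·cos(3·t), setzen wir t = -pi/6 ein und erhalten s = 0.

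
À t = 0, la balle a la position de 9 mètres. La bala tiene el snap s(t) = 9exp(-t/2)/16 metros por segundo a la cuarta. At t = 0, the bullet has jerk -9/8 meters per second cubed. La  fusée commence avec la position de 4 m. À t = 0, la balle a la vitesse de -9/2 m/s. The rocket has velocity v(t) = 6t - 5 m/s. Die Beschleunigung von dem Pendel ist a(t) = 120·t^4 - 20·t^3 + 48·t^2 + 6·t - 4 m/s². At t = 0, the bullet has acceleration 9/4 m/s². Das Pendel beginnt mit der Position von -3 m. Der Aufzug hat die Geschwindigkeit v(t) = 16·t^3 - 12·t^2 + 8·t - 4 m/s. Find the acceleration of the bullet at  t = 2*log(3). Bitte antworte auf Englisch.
To solve this, we need to take 2 antiderivatives of our snap equation s(t) = 9·exp(-t/2)/16. Finding the antiderivative of s(t) and using j(0) = -9/8: j(t) = -9·exp(-t/2)/8. The integral of jerk is acceleration. Using a(0) = 9/4, we get a(t) = 9·exp(-t/2)/4. Using a(t) = 9·exp(-t/2)/4 and substituting t = 2*log(3), we find a = 3/4.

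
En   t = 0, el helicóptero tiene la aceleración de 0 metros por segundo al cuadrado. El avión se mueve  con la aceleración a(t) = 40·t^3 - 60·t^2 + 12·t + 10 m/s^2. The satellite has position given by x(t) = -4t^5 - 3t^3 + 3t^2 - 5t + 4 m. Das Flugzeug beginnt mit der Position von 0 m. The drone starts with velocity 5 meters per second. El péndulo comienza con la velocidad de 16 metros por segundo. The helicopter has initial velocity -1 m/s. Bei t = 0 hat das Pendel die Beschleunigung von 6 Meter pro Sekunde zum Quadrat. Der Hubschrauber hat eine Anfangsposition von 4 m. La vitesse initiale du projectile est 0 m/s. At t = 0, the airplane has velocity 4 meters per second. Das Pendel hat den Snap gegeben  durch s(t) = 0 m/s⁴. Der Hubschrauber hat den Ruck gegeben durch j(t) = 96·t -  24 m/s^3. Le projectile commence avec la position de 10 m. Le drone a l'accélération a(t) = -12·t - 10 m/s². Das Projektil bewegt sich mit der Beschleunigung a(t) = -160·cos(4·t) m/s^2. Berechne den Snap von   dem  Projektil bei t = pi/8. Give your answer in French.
Pour résoudre ceci, nous devons prendre 2 dérivées de notre équation de l'accélération a(t) = -160·cos(4·t). En dérivant l'accélération, nous obtenons le jerk: j(t) = 640·sin(4·t). La dérivée du jerk donne le snap: s(t) = 2560·cos(4·t). Nous avons le snap s(t) = 2560·cos(4·t). En substituant t = pi/8: s(pi/8) = 0.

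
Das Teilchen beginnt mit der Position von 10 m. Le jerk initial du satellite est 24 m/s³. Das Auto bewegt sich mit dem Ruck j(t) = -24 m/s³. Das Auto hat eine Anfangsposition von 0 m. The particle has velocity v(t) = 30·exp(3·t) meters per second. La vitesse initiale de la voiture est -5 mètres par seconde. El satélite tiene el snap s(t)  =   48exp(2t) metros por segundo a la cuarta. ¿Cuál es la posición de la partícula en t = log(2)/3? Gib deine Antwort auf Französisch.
En partant de la vitesse v(t) = 30·exp(3·t), nous prenons 1 primitive. La primitive de la vitesse est la position. En utilisant x(0) = 10, nous obtenons x(t) = 10·exp(3·t). Nous avons la position x(t) = 10·exp(3·t). En substituant t = log(2)/3: x(log(2)/3) = 20.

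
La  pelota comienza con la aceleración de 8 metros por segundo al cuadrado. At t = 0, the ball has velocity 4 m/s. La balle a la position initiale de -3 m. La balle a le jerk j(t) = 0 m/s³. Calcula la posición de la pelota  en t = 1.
Necesitamos integrar nuestra ecuación de la sacudida j(t) = 0 3 veces. La integral de la sacudida es la aceleración. Usando a(0) = 8, obtenemos a(t) = 8. La antiderivada de la aceleración, con v(0) = 4, da la velocidad: v(t) = 8·t + 4. La antiderivada de la velocidad es la posición. Usando x(0) = -3, obtenemos x(t) = 4·t^2 + 4·t - 3. Usando x(t) = 4·t^2 + 4·t - 3 y sustituyendo t = 1, encontramos x = 5.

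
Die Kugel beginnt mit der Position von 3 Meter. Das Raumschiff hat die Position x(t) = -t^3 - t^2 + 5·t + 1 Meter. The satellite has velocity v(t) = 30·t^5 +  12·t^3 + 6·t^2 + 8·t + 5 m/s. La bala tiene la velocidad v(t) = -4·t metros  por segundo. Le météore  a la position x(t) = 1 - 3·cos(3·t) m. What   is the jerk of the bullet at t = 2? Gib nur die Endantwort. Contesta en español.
En t = 2, j = 0.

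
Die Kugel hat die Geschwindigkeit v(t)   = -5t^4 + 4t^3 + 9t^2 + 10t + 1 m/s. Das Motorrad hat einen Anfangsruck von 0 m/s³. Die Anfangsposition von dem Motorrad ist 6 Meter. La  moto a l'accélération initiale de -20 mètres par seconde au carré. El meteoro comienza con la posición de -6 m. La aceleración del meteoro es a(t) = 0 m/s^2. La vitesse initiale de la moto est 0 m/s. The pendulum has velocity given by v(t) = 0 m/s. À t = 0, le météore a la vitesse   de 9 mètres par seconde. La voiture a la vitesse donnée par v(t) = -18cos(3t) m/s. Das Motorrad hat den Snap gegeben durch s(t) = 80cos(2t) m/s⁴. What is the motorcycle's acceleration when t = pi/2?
Starting from snap s(t) = 80·cos(2·t), we take 2 antiderivatives. The integral of snap is jerk. Using j(0) = 0, we get j(t) = 40·sin(2·t). Finding the antiderivative of j(t) and using a(0) = -20: a(t) = -20·cos(2·t). We have acceleration a(t) = -20·cos(2·t). Substituting t = pi/2: a(pi/2) = 20.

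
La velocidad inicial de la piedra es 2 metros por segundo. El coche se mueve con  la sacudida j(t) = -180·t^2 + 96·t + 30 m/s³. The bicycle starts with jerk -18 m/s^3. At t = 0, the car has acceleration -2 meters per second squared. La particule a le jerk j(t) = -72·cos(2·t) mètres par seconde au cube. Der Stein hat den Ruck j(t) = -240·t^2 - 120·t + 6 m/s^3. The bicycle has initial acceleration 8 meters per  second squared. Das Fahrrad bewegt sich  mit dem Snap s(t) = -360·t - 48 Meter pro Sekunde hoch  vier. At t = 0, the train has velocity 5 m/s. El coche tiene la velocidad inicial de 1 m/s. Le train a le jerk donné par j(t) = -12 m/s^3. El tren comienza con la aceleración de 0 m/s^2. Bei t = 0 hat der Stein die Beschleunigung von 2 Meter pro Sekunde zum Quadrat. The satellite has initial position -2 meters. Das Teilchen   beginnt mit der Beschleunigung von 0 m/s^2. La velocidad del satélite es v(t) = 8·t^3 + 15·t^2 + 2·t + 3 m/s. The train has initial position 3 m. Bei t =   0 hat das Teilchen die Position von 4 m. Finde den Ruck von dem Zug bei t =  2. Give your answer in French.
En utilisant j(t) = -12 et en substituant t = 2, nous trouvons j = -12.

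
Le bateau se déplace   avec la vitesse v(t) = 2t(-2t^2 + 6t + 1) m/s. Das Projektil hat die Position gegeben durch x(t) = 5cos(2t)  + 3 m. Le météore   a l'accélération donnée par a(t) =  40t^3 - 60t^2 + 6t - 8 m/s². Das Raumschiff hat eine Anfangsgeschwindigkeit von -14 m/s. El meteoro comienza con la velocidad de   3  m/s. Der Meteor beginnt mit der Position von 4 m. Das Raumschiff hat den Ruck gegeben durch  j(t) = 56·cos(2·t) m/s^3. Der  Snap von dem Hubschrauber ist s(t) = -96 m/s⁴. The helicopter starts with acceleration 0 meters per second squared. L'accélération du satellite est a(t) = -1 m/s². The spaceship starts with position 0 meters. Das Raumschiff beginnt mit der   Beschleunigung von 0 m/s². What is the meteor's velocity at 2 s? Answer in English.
Starting from acceleration a(t) = 40·t^3 - 60·t^2 + 6·t - 8, we take 1 antiderivative. The integral of acceleration, with v(0) = 3, gives velocity: v(t) = 10·t^4 - 20·t^3 + 3·t^2 - 8·t + 3. Using v(t) = 10·t^4 - 20·t^3 + 3·t^2 - 8·t + 3 and substituting t = 2, we find v = -1.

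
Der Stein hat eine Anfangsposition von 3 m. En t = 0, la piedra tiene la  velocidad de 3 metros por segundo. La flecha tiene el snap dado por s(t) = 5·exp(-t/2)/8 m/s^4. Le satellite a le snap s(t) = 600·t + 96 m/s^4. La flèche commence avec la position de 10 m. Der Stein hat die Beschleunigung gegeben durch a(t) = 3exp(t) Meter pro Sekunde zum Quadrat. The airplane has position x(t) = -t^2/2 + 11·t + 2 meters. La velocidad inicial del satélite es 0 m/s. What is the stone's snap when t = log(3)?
Starting from acceleration a(t) = 3·exp(t), we take 2 derivatives. Differentiating acceleration, we get jerk: j(t) = 3·exp(t). Taking d/dt of j(t), we find s(t) = 3·exp(t). We have snap s(t) = 3·exp(t). Substituting t = log(3): s(log(3)) = 9.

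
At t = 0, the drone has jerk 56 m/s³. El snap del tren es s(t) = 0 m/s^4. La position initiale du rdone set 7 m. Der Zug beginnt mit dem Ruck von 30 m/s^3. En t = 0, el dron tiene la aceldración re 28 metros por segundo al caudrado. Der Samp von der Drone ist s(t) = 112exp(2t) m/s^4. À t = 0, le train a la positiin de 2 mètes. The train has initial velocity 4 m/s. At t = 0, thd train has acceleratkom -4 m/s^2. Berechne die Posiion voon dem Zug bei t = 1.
Wir müssen die Stammfunktion unserer Gleichung für den Snap s(t) = 0 4-mal finden. Die Stammfunktion von dem Snap, mit j(0) = 30, ergibt den Ruck: j(t) = 30. Durch Integration von dem Ruck und Verwendung der Anfangsbedingung a(0) = -4, erhalten wir a(t) = 30·t - 4. Die Stammfunktion von der Beschleunigung ist die Geschwindigkeit. Mit v(0) = 4 erhalten wir v(t) = 15·t^2 - 4·t + 4. Durch Integration von der Geschwindigkeit und Verwendung der Anfangsbedingung x(0) = 2, erhalten wir x(t) = 5·t^3 - 2·t^2 + 4·t + 2. Mit x(t) = 5·t^3 - 2·t^2 + 4·t + 2 und Einsetzen von t = 1, finden wir x = 9.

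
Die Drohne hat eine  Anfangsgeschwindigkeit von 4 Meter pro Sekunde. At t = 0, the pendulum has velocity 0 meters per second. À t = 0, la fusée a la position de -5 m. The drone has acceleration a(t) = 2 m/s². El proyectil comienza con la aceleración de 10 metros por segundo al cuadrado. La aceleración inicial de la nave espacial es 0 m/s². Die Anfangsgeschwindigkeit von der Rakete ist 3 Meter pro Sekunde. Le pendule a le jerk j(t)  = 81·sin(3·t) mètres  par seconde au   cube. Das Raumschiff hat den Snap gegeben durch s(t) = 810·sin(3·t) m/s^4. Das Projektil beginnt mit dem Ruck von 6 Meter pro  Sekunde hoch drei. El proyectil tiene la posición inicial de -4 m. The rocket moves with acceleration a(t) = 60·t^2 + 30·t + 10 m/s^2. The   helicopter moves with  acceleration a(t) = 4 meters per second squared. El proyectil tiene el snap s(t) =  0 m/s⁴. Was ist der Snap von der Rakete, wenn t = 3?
Ausgehend von der Beschleunigung a(t) = 60·t^2 + 30·t + 10, nehmen wir 2 Ableitungen. Die Ableitung von der Beschleunigung ergibt den Ruck: j(t) = 120·t + 30. Mit d/dt von j(t) finden wir s(t) = 120. Mit s(t) = 120 und Einsetzen von t = 3, finden wir s = 120.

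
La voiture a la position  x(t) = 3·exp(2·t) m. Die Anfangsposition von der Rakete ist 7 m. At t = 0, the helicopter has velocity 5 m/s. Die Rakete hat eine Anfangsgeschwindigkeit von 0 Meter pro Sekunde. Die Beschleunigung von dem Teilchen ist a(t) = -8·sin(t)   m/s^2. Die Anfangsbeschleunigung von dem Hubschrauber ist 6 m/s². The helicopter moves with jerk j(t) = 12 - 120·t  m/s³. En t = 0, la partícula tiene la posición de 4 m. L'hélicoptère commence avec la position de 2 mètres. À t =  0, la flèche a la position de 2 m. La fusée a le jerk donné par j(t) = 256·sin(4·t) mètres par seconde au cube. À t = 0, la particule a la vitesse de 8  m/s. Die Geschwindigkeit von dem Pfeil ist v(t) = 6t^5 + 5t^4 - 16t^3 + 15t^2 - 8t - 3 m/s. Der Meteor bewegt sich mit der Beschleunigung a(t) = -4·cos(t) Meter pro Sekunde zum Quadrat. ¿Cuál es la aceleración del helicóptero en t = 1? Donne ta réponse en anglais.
To solve this, we need to take 1 antiderivative of our jerk equation j(t) = 12 - 120·t. Finding the antiderivative of j(t) and using a(0) = 6: a(t) = -60·t^2 + 12·t + 6. From the given acceleration equation a(t) = -60·t^2 + 12·t + 6, we substitute t = 1 to get a = -42.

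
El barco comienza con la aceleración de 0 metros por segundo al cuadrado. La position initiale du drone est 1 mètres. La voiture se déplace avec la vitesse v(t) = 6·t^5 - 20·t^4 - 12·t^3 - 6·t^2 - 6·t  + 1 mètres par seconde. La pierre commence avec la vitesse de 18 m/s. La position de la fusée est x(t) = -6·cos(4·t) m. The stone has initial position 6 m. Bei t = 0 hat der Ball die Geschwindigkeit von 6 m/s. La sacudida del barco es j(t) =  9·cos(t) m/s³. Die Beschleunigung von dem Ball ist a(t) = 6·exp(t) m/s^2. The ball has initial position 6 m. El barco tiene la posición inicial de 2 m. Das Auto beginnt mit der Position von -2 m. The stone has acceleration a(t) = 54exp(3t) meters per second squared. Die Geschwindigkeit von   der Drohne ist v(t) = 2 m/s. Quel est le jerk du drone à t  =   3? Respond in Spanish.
Para resolver esto, necesitamos tomar 2 derivadas de nuestra ecuación de la velocidad v(t) = 2. La derivada de la velocidad da la aceleración: a(t) = 0. Derivando la aceleración, obtenemos la sacudida: j(t) = 0. De la ecuación de la sacudida j(t) = 0, sustituimos t = 3 para obtener j = 0.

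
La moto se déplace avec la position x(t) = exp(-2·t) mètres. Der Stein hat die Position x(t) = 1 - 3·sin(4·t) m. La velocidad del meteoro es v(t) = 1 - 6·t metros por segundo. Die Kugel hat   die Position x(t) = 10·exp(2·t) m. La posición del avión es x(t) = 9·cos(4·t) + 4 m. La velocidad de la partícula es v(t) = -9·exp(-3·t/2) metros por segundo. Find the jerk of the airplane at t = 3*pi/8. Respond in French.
Pour résoudre ceci, nous devons prendre 3 dérivées de notre équation de la position x(t) = 9·cos(4·t) + 4. En prenant d/dt de x(t), nous trouvons v(t) = -36·sin(4·t). En prenant d/dt de v(t), nous trouvons a(t) = -144·cos(4·t). La dérivée de l'accélération donne le jerk: j(t) = 576·sin(4·t). Nous avons le jerk j(t) = 576·sin(4·t). En substituant t = 3*pi/8: j(3*pi/8) = -576.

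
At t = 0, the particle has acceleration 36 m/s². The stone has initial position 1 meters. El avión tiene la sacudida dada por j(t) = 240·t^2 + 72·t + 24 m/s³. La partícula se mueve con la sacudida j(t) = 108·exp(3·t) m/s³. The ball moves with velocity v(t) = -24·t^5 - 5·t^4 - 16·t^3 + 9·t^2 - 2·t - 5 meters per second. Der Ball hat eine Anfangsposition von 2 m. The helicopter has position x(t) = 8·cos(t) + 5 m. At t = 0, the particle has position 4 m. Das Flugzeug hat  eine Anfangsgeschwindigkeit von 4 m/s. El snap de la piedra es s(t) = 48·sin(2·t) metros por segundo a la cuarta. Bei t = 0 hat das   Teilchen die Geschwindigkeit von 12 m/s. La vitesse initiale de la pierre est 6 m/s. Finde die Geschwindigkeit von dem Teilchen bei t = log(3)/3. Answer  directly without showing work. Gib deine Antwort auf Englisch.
The velocity at t = log(3)/3 is v = 36.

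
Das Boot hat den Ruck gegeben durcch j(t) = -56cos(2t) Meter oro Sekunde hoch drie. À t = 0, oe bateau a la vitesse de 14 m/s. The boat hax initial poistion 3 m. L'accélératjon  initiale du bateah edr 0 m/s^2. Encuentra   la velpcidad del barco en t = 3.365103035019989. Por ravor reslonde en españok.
Necesitamos integrar nuestra ecuación de la sacudida j(t) = -56·cos(2·t) 2 veces. Tomando ∫j(t)dt y aplicando a(0) = 0, encontramos a(t) = -28·sin(2·t). Tomando ∫a(t)dt y aplicando v(0) = 14, encontramos v(t) = 14·cos(2·t). Usando v(t) = 14·cos(2·t) y sustituyendo t = 3.365103035019989, encontramos v = 12.6243455771138.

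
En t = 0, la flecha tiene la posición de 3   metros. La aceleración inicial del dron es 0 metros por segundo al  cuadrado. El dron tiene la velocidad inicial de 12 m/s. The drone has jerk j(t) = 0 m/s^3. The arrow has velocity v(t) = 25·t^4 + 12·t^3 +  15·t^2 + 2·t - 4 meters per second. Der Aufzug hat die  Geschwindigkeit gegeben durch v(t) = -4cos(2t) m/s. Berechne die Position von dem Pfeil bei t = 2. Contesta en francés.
Nous devons trouver l'intégrale de notre équation de la vitesse v(t) = 25·t^4 + 12·t^3 + 15·t^2 + 2·t - 4 1 fois. En prenant ∫v(t)dt et en appliquant x(0) = 3, nous trouvons x(t) = 5·t^5 + 3·t^4 + 5·t^3 + t^2 - 4·t + 3. En utilisant x(t) = 5·t^5 + 3·t^4 + 5·t^3 + t^2 - 4·t + 3 et en substituant t = 2, nous trouvons x = 247.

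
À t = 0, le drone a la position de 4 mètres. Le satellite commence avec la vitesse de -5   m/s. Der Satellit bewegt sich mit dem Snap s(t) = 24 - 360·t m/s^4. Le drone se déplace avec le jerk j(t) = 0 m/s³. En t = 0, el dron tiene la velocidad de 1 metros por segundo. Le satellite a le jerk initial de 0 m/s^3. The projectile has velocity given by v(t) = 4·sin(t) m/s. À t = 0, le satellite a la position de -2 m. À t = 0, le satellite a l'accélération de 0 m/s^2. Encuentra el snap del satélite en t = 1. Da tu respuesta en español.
Usando s(t) = 24 - 360·t y sustituyendo t = 1, encontramos s = -336.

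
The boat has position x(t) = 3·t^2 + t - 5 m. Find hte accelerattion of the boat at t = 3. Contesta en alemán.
Wir müssen unsere Gleichung für die Position x(t) = 3·t^2 + t - 5 2-mal ableiten. Durch Ableiten von der Position erhalten wir die Geschwindigkeit: v(t) = 6·t + 1. Mit d/dt von v(t) finden wir a(t) = 6. Aus der Gleichung für die Beschleunigung a(t) = 6, setzen wir t = 3 ein und erhalten a = 6.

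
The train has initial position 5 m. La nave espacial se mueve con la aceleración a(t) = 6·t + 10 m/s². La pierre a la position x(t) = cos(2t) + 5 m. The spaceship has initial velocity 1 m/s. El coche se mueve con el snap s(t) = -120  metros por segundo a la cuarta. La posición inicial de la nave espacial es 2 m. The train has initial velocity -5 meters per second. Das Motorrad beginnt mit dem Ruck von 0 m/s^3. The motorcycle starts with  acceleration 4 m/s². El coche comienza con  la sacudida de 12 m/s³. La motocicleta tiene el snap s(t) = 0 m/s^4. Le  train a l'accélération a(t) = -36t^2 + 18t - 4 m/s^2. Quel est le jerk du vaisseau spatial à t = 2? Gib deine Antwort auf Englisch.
Starting from acceleration a(t) = 6·t + 10, we take 1 derivative. The derivative of acceleration gives jerk: j(t) = 6. Using j(t) = 6 and substituting t = 2, we find j = 6.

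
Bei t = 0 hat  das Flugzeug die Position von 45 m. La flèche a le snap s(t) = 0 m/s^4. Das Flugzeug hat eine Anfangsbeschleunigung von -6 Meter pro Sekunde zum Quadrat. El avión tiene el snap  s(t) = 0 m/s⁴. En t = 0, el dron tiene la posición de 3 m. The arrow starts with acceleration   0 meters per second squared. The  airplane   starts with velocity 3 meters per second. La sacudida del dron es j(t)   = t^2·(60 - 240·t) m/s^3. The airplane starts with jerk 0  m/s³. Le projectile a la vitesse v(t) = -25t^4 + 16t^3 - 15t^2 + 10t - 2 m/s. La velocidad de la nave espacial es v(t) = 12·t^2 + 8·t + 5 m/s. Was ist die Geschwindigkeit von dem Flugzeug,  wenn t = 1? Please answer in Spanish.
Debemos encontrar la antiderivada de nuestra ecuación del snap s(t) = 0 3 veces. La antiderivada del snap es la sacudida. Usando j(0) = 0, obtenemos j(t) = 0. Tomando ∫j(t)dt y aplicando a(0) = -6, encontramos a(t) = -6. Integrando la aceleración y usando la condición inicial v(0) = 3, obtenemos v(t) = 3 - 6·t. Tenemos la velocidad v(t) = 3 - 6·t. Sustituyendo t = 1: v(1) = -3.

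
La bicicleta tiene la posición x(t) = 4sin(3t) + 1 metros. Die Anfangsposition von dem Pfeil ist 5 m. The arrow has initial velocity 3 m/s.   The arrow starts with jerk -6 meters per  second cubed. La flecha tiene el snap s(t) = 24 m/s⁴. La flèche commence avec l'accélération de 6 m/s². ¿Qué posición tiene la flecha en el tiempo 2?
Para resolver esto, necesitamos tomar 4 integrales de nuestra ecuación del snap s(t) = 24. Integrando el snap y usando la condición inicial j(0) = -6, obtenemos j(t) = 24·t - 6. Tomando ∫j(t)dt y aplicando a(0) = 6, encontramos a(t) = 12·t^2 - 6·t + 6. Integrando la aceleración y usando la condición inicial v(0) = 3, obtenemos v(t) = 4·t^3 - 3·t^2 + 6·t + 3. La antiderivada de la velocidad es la posición. Usando x(0) = 5, obtenemos x(t) = t^4 - t^3 + 3·t^2 + 3·t + 5. De la ecuación de la posición x(t) = t^4 - t^3 + 3·t^2 + 3·t + 5, sustituimos t = 2 para obtener x = 31.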